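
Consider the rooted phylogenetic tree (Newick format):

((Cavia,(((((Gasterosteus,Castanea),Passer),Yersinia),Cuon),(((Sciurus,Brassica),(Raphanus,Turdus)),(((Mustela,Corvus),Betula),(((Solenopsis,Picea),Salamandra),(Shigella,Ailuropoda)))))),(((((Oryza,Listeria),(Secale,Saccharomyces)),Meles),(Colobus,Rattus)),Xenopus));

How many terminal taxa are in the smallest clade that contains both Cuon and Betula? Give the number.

17

The MRCA of Cuon and Betula is the node subtending (((((Gasterosteus,Castanea),Passer),Yersinia),Cuon),(((Sciurus,Brassica),(Raphanus,Turdus)),(((Mustela,Corvus),Betula),(((Solenopsis,Picea),Salamandra),(Shigella,Ailuropoda))))).
That clade contains 17 terminal taxa: Ailuropoda, Betula, Brassica, Castanea, Corvus, Cuon, Gasterosteus, Mustela, Passer, Picea, Raphanus, Salamandra, Sciurus, Shigella, Solenopsis, Turdus, Yersinia.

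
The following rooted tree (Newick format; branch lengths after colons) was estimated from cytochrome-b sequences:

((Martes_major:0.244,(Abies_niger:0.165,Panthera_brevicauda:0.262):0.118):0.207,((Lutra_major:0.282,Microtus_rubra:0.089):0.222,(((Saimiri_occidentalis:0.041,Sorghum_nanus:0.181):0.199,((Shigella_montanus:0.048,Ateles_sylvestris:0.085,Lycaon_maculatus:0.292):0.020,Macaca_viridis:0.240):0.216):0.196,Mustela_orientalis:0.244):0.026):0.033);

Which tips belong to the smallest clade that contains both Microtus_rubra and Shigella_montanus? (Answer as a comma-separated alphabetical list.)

Ateles_sylvestris, Lutra_major, Lycaon_maculatus, Macaca_viridis, Microtus_rubra, Mustela_orientalis, Saimiri_occidentalis, Shigella_montanus, Sorghum_nanus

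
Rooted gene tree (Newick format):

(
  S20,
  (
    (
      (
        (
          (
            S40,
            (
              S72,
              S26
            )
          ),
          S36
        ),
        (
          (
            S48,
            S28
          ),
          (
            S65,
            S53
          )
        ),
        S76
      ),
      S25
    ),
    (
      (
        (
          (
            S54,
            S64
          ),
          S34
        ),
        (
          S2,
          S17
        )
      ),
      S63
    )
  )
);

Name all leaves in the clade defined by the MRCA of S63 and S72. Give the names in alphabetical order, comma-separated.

S17, S2, S25, S26, S28, S34, S36, S40, S48, S53, S54, S63, S64, S65, S72, S76

Tracing S63: it sits inside ((((S54,S64),S34),(S2,S17)),S63).
Tracing S72: it sits inside (S72,S26).
The smallest clade enclosing both is (((((S40,(S72,S26)),S36),((S48,S28),(S65,S53)),S76),S25),((((S54,S64),S34),(S2,S17)),S63)); the answer is its 16 terminal taxa in alphabetical order.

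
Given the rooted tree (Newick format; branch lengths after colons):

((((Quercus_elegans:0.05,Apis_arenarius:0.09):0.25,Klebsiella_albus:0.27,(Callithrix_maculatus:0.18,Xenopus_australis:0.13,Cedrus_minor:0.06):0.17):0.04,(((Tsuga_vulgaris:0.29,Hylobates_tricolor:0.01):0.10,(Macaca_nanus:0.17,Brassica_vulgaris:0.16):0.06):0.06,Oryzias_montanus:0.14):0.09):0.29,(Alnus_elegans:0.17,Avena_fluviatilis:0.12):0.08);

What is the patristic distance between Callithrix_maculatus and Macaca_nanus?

The path runs Callithrix_maculatus → … → MRCA → … → Macaca_nanus; the MRCA is the node subtending (((Quercus_elegans,Apis_arenarius),Klebsiella_albus,(Callithrix_maculatus,Xenopus_australis,Cedrus_minor)),(((Tsuga_vulgaris,Hylobates_tricolor),(Macaca_nanus,Brassica_vulgaris)),Oryzias_montanus)).
Branch lengths along that path: 0.18 + 0.17 + 0.04 + 0.09 + 0.06 + 0.06 + 0.17 = 0.77.

0.77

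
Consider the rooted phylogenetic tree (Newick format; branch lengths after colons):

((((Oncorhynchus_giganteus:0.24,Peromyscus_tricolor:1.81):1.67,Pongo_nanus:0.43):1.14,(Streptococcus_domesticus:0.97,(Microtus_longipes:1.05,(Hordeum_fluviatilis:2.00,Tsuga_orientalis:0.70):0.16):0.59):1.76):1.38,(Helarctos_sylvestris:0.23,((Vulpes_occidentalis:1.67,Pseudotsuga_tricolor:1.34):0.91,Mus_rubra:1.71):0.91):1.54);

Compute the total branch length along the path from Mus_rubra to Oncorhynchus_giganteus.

8.59

The path runs Mus_rubra → … → MRCA → … → Oncorhynchus_giganteus; the MRCA is the root of the tree.
Branch lengths along that path: 1.71 + 0.91 + 1.54 + 1.38 + 1.14 + 1.67 + 0.24 = 8.59.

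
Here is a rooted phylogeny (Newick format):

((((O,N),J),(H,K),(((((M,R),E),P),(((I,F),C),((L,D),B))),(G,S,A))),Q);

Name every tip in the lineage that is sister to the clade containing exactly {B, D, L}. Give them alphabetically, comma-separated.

C, F, I

The clade containing exactly {B, D, L} attaches to the tree at the node subtending (((I,F),C),((L,D),B)).
The other lineage descending from that same node — the sister group — is ((I,F),C); its 3 tips in alphabetical order are the answer.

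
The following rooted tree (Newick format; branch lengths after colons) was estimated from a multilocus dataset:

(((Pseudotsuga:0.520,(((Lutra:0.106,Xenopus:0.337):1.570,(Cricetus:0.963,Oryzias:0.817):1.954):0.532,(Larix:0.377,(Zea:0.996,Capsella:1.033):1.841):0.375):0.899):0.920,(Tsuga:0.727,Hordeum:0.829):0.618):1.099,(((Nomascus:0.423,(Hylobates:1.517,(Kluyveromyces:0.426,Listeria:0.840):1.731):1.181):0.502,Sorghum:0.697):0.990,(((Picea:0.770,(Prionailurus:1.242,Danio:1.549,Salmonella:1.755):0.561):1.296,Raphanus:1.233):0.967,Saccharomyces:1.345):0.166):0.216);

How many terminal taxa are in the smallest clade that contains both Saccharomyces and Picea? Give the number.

6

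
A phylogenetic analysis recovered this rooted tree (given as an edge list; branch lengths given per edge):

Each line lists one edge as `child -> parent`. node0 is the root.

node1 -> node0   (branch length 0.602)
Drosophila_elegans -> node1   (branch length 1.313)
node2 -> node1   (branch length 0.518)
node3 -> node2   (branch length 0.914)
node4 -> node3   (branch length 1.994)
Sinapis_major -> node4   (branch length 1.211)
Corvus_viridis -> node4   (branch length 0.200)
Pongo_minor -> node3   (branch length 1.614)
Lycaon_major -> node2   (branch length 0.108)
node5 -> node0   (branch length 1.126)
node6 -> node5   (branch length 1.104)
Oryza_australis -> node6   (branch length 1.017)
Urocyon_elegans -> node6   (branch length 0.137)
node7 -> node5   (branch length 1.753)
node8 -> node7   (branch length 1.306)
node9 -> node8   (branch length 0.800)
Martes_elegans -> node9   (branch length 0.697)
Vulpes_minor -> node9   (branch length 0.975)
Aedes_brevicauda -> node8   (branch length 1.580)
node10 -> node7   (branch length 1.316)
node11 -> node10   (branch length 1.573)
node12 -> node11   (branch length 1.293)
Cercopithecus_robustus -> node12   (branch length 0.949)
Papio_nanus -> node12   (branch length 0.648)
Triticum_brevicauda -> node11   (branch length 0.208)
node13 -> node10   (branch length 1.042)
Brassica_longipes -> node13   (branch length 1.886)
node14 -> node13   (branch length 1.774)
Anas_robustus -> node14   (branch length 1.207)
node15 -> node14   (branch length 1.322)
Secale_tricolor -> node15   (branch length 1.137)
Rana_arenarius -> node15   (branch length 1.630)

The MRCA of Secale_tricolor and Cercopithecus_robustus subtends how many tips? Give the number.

7

The MRCA of Secale_tricolor and Cercopithecus_robustus is the node subtending (((Cercopithecus_robustus,Papio_nanus),Triticum_brevicauda),(Brassica_longipes,(Anas_robustus,(Secale_tricolor,Rana_arenarius)))).
That clade contains 7 terminal taxa: Anas_robustus, Brassica_longipes, Cercopithecus_robustus, Papio_nanus, Rana_arenarius, Secale_tricolor, Triticum_brevicauda.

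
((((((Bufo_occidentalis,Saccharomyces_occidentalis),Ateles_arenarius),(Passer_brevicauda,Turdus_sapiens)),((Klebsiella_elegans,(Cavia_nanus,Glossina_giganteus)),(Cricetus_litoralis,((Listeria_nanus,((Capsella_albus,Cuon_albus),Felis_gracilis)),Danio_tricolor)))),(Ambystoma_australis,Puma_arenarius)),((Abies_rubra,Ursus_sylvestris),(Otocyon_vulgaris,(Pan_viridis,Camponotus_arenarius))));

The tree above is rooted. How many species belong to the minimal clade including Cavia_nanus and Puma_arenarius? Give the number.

16

The MRCA of Cavia_nanus and Puma_arenarius is the node subtending (((((Bufo_occidentalis,Saccharomyces_occidentalis),Ateles_arenarius),(Passer_brevicauda,Turdus_sapiens)),((Klebsiella_elegans,(Cavia_nanus,Glossina_giganteus)),(Cricetus_litoralis,((Listeria_nanus,((Capsella_albus,Cuon_albus),Felis_gracilis)),Danio_tricolor)))),(Ambystoma_australis,Puma_arenarius)).
That clade contains 16 terminal taxa: Ambystoma_australis, Ateles_arenarius, Bufo_occidentalis, Capsella_albus, Cavia_nanus, Cricetus_litoralis, Cuon_albus, Danio_tricolor, Felis_gracilis, Glossina_giganteus, Klebsiella_elegans, Listeria_nanus, Passer_brevicauda, Puma_arenarius, Saccharomyces_occidentalis, Turdus_sapiens.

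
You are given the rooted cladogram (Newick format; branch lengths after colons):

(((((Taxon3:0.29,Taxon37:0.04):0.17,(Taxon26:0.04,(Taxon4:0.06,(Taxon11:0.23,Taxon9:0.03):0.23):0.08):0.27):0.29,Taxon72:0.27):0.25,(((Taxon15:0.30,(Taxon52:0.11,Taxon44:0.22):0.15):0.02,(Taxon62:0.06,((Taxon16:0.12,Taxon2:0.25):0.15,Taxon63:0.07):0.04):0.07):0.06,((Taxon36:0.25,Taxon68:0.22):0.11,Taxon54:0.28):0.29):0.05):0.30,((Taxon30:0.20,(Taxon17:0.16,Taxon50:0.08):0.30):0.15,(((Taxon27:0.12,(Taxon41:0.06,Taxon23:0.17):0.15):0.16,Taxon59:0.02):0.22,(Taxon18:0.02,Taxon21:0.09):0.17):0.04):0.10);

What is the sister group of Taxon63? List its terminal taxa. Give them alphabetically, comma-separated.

Taxon63 attaches to the tree at the node subtending ((Taxon16,Taxon2),Taxon63).
The other lineage descending from that same node — the sister group — is (Taxon16,Taxon2); its 2 tips in alphabetical order are the answer.

Taxon16, Taxon2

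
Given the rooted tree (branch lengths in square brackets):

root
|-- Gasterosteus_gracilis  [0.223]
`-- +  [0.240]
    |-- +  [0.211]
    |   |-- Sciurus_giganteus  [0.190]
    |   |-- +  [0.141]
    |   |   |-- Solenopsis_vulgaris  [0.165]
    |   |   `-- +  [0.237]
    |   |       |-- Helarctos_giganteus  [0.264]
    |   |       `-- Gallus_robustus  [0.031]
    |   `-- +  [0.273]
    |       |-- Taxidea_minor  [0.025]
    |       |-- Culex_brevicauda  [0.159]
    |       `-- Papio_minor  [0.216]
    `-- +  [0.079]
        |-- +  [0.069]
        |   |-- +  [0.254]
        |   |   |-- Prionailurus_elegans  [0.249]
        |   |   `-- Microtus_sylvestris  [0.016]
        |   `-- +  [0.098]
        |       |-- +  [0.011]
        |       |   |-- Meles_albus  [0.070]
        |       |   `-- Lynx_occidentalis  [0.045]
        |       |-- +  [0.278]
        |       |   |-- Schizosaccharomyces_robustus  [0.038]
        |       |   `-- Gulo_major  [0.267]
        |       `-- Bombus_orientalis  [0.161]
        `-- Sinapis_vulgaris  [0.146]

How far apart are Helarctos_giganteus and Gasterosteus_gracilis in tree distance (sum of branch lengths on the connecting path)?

The path runs Helarctos_giganteus → … → MRCA → … → Gasterosteus_gracilis; the MRCA is the root of the tree.
Branch lengths along that path: 0.264 + 0.237 + 0.141 + 0.211 + 0.240 + 0.223 = 1.316.

1.316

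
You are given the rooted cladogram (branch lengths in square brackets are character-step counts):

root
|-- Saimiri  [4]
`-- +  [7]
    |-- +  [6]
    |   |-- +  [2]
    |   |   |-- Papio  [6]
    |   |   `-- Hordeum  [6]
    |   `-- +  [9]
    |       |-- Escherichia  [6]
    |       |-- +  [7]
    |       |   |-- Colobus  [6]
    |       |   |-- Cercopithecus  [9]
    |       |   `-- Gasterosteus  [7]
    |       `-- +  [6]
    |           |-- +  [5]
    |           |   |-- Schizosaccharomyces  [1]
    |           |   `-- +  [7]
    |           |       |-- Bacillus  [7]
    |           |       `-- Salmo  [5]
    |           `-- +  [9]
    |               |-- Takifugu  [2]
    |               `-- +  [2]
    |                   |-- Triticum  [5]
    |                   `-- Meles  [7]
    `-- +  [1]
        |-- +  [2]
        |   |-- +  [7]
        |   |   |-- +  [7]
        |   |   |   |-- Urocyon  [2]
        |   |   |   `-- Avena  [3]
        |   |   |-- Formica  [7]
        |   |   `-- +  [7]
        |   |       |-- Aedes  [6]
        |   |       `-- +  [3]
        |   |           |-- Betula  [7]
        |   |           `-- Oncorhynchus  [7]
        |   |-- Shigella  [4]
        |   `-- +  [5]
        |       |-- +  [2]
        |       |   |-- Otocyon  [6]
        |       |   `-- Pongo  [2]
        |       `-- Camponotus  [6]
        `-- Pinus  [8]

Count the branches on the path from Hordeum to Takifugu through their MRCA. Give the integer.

The MRCA of Hordeum and Takifugu is the node subtending ((Papio,Hordeum),(Escherichia,(Colobus,Cercopithecus,Gasterosteus),((Schizosaccharomyces,(Bacillus,Salmo)),(Takifugu,(Triticum,Meles))))).
From Hordeum up to that node: 2 branches. From Takifugu up to the same node: 4 branches. Total: 2 + 4 = 6.

6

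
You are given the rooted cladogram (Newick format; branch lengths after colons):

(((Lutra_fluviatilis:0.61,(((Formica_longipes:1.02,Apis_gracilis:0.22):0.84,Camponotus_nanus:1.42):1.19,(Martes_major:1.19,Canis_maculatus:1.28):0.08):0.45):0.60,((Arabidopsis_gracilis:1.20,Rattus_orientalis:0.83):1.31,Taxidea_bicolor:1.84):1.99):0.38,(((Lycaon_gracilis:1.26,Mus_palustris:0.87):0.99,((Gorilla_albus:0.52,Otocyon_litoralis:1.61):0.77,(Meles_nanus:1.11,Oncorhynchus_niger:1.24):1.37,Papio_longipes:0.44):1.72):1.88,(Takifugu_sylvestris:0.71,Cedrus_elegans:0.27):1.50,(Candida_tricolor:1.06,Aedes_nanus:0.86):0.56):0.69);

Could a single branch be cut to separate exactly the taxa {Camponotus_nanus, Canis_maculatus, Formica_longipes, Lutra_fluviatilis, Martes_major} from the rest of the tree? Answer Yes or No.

No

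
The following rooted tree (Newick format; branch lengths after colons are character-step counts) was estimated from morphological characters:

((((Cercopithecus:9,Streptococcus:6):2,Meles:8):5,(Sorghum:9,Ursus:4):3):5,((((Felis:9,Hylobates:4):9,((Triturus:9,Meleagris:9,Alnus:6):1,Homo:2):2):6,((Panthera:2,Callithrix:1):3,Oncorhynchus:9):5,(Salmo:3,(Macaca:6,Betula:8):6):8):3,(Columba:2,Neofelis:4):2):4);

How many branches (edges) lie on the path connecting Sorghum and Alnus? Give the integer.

The MRCA of Sorghum and Alnus is the root of the tree.
From Sorghum up to that node: 3 branches. From Alnus up to the same node: 6 branches. Total: 3 + 6 = 9.

9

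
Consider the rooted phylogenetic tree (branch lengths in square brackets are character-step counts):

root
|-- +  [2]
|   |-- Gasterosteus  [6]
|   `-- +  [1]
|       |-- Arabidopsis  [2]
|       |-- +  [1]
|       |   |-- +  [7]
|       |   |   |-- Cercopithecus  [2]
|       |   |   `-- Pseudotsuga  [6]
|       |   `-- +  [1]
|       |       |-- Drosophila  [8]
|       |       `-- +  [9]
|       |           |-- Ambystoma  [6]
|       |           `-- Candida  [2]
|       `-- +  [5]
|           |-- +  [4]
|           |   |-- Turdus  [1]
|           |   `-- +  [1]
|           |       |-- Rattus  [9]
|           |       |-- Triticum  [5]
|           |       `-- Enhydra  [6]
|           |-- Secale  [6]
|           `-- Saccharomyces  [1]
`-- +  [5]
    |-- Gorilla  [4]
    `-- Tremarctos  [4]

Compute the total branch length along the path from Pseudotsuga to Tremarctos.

The path runs Pseudotsuga → … → MRCA → … → Tremarctos; the MRCA is the root of the tree.
Branch lengths along that path: 6 + 7 + 1 + 1 + 2 + 5 + 4 = 26.

26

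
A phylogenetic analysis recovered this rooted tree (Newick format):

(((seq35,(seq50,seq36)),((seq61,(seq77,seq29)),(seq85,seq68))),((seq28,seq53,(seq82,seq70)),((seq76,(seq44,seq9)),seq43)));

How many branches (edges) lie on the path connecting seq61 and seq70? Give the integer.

8

The MRCA of seq61 and seq70 is the root of the tree.
From seq61 up to that node: 4 branches. From seq70 up to the same node: 4 branches. Total: 4 + 4 = 8.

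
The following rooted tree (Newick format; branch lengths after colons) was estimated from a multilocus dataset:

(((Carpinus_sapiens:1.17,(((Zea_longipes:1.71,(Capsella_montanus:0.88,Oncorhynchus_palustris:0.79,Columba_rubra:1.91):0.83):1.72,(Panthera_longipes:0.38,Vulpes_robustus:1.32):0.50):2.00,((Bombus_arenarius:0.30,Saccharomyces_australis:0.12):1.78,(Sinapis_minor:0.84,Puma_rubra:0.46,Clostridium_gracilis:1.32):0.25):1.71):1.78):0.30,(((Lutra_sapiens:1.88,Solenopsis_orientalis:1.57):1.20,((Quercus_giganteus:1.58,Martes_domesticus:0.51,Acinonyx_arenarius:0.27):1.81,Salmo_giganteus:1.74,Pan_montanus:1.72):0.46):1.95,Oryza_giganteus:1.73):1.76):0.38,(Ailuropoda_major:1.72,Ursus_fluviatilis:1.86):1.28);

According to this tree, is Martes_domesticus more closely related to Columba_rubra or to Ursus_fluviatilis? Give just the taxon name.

The MRCA of Martes_domesticus and Columba_rubra subtends ((Carpinus_sapiens,(((Zea_longipes,(Capsella_montanus,Oncorhynchus_palustris,Columba_rubra)),(Panthera_longipes,Vulpes_robustus)),((Bombus_arenarius,Saccharomyces_australis),(Sinapis_minor,Puma_rubra,Clostridium_gracilis)))),(((Lutra_sapiens,Solenopsis_orientalis),((Quercus_giganteus,Martes_domesticus,Acinonyx_arenarius),Salmo_giganteus,Pan_montanus)),Oryza_giganteus)) (20 taxa).
The MRCA of Martes_domesticus and Ursus_fluviatilis is the root, subtending the entire tree (22 taxa).
The first is nested inside the second, so Martes_domesticus shares a more recent common ancestor with Columba_rubra.

Columba_rubra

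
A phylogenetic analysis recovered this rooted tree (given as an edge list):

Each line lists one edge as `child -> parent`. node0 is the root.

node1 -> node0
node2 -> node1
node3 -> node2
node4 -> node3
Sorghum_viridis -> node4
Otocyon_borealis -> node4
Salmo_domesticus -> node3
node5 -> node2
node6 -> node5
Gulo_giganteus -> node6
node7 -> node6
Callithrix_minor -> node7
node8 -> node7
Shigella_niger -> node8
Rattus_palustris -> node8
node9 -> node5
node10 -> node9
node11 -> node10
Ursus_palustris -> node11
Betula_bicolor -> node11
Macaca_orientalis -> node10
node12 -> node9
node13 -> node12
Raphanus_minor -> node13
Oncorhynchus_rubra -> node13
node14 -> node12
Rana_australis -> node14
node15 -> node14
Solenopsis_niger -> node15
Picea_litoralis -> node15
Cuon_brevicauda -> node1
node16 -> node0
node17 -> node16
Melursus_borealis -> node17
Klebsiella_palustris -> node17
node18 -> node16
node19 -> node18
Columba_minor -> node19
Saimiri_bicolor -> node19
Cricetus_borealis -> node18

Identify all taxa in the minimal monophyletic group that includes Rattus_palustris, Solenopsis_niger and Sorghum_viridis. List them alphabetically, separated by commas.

Betula_bicolor, Callithrix_minor, Gulo_giganteus, Macaca_orientalis, Oncorhynchus_rubra, Otocyon_borealis, Picea_litoralis, Rana_australis, Raphanus_minor, Rattus_palustris, Salmo_domesticus, Shigella_niger, Solenopsis_niger, Sorghum_viridis, Ursus_palustris

Tracing Rattus_palustris: it sits inside (Shigella_niger,Rattus_palustris).
Tracing Solenopsis_niger: it sits inside (Solenopsis_niger,Picea_litoralis).
Tracing Sorghum_viridis: it sits inside (Sorghum_viridis,Otocyon_borealis).
The smallest clade enclosing all 3 is (((Sorghum_viridis,Otocyon_borealis),Salmo_domesticus),((Gulo_giganteus,(Callithrix_minor,(Shigella_niger,Rattus_palustris))),(((Ursus_palustris,Betula_bicolor),Macaca_orientalis),((Raphanus_minor,Oncorhynchus_rubra),(Rana_australis,(Solenopsis_niger,Picea_litoralis)))))); the answer is its 15 terminal taxa in alphabetical order.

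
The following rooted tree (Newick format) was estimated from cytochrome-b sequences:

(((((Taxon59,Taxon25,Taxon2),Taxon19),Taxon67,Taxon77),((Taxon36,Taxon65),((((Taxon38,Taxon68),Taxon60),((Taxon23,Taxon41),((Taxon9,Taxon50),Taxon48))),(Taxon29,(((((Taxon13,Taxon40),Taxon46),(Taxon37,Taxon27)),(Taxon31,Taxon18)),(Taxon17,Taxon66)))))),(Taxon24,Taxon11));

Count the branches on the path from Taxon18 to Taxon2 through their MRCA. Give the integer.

The MRCA of Taxon18 and Taxon2 is the node subtending ((((Taxon59,Taxon25,Taxon2),Taxon19),Taxon67,Taxon77),((Taxon36,Taxon65),((((Taxon38,Taxon68),Taxon60),((Taxon23,Taxon41),((Taxon9,Taxon50),Taxon48))),(Taxon29,(((((Taxon13,Taxon40),Taxon46),(Taxon37,Taxon27)),(Taxon31,Taxon18)),(Taxon17,Taxon66)))))).
From Taxon18 up to that node: 7 branches. From Taxon2 up to the same node: 4 branches. Total: 7 + 4 = 11.

11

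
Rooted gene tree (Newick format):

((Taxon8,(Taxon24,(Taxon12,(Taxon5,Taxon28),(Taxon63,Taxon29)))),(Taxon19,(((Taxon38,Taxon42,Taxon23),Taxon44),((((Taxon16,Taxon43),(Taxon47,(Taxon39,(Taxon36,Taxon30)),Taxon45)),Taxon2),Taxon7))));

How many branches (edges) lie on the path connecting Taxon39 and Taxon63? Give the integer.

The MRCA of Taxon39 and Taxon63 is the root of the tree.
From Taxon39 up to that node: 8 branches. From Taxon63 up to the same node: 5 branches. Total: 8 + 5 = 13.

13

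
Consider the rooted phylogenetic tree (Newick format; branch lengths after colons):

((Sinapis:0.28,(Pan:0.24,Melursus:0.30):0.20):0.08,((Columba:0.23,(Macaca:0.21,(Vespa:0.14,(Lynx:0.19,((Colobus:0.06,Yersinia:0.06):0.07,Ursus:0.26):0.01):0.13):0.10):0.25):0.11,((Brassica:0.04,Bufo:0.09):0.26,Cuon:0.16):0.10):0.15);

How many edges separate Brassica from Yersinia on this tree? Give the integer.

The MRCA of Brassica and Yersinia is the node subtending ((Columba,(Macaca,(Vespa,(Lynx,((Colobus,Yersinia),Ursus))))),((Brassica,Bufo),Cuon)).
From Brassica up to that node: 3 branches. From Yersinia up to the same node: 7 branches. Total: 3 + 7 = 10.

10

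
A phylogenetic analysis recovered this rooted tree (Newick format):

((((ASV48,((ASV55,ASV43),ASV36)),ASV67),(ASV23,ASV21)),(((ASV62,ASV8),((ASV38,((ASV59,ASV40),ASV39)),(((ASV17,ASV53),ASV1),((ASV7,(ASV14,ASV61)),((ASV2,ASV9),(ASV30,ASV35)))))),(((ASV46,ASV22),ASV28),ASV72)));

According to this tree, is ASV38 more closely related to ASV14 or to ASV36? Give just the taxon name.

The MRCA of ASV38 and ASV14 subtends ((ASV38,((ASV59,ASV40),ASV39)),(((ASV17,ASV53),ASV1),((ASV7,(ASV14,ASV61)),((ASV2,ASV9),(ASV30,ASV35))))) (14 taxa).
The MRCA of ASV38 and ASV36 is the root, subtending the entire tree (27 taxa).
The first is nested inside the second, so ASV38 shares a more recent common ancestor with ASV14.

ASV14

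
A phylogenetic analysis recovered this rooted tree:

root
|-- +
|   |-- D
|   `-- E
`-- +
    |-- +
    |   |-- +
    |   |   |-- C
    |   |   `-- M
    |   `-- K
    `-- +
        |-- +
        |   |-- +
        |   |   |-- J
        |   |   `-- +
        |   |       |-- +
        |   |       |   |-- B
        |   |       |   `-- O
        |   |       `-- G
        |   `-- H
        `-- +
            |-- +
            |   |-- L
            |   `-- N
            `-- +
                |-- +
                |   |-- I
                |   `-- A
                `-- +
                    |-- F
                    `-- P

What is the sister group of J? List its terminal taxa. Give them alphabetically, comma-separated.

B, G, O

J attaches to the tree at the node subtending (J,((B,O),G)).
The other lineage descending from that same node — the sister group — is ((B,O),G); its 3 tips in alphabetical order are the answer.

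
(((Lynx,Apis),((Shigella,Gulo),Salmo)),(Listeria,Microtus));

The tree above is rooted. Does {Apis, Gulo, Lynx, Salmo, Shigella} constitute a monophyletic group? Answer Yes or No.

Yes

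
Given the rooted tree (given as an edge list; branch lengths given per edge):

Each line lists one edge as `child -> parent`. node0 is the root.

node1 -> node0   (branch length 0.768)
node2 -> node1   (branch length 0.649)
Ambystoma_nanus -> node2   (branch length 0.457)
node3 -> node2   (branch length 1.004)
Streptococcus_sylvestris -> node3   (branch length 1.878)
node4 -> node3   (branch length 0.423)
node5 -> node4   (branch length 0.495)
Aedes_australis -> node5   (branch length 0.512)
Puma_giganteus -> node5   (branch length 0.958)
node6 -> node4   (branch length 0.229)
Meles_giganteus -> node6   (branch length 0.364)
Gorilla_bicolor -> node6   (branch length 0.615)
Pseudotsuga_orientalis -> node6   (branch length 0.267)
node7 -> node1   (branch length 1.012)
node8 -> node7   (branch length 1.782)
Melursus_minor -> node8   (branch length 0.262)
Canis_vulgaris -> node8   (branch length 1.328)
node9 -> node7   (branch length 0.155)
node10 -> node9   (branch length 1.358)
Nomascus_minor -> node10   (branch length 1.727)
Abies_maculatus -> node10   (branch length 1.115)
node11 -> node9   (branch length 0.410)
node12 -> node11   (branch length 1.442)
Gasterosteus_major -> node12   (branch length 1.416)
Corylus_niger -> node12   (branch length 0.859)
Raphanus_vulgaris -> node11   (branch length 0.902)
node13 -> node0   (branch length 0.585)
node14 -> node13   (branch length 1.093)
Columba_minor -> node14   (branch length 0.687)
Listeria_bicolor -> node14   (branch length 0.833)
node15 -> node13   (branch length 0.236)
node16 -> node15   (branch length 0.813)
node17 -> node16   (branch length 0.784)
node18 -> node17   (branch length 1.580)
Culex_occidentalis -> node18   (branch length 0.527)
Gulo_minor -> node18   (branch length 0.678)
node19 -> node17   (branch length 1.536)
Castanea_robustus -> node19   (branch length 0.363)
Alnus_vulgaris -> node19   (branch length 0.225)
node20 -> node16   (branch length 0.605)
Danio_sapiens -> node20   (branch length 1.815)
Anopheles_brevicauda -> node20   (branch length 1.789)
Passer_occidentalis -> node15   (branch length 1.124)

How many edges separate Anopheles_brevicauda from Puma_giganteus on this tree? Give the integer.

The MRCA of Anopheles_brevicauda and Puma_giganteus is the root of the tree.
From Anopheles_brevicauda up to that node: 5 branches. From Puma_giganteus up to the same node: 6 branches. Total: 5 + 6 = 11.

11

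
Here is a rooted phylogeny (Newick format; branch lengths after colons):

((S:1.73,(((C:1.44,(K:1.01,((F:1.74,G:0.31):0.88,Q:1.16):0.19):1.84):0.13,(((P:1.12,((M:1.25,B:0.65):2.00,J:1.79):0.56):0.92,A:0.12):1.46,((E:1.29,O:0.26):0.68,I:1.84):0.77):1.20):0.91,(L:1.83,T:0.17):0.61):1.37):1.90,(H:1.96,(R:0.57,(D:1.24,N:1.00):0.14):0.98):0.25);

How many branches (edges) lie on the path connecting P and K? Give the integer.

The MRCA of P and K is the node subtending ((C,(K,((F,G),Q))),(((P,((M,B),J)),A),((E,O),I))).
From P up to that node: 4 branches. From K up to the same node: 3 branches. Total: 4 + 3 = 7.

7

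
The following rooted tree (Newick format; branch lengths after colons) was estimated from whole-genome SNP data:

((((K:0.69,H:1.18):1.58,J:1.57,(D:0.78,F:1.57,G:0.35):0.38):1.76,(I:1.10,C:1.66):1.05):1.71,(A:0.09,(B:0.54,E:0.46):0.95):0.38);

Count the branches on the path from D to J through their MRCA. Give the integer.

3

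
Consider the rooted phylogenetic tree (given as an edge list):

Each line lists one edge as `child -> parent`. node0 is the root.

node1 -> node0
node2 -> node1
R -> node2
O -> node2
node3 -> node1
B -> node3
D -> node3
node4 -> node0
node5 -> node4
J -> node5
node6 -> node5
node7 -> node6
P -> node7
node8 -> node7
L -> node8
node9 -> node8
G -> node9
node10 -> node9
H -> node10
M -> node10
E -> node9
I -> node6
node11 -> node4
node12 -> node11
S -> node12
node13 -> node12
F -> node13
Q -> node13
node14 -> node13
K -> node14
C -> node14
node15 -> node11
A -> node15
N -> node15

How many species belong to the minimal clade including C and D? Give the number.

The MRCA of C and D is the root, so the clade is the entire tree.
That clade contains 19 terminal taxa: A, B, C, D, E, F, G, H, I, J, K, L, M, N, O, P, Q, R, S.

19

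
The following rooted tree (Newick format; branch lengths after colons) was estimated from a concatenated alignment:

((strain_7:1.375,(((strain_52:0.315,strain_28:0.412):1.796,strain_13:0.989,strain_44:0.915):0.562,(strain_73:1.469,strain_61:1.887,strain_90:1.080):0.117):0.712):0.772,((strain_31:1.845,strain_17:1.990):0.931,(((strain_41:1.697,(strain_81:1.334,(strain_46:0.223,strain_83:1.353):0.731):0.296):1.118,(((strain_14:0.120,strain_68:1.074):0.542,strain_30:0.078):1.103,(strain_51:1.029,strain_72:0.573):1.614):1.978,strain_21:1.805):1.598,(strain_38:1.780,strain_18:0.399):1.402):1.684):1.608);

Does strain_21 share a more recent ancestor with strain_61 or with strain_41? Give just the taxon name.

The MRCA of strain_21 and strain_41 subtends ((strain_41,(strain_81,(strain_46,strain_83))),(((strain_14,strain_68),strain_30),(strain_51,strain_72)),strain_21) (10 taxa).
The MRCA of strain_21 and strain_61 is the root, subtending the entire tree (22 taxa).
The first is nested inside the second, so strain_21 shares a more recent common ancestor with strain_41.

strain_41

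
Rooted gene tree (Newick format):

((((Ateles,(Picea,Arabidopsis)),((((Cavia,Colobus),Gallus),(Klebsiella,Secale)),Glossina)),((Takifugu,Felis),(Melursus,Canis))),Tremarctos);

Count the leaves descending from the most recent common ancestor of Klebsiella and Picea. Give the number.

9

The MRCA of Klebsiella and Picea is the node subtending ((Ateles,(Picea,Arabidopsis)),((((Cavia,Colobus),Gallus),(Klebsiella,Secale)),Glossina)).
That clade contains 9 terminal taxa: Arabidopsis, Ateles, Cavia, Colobus, Gallus, Glossina, Klebsiella, Picea, Secale.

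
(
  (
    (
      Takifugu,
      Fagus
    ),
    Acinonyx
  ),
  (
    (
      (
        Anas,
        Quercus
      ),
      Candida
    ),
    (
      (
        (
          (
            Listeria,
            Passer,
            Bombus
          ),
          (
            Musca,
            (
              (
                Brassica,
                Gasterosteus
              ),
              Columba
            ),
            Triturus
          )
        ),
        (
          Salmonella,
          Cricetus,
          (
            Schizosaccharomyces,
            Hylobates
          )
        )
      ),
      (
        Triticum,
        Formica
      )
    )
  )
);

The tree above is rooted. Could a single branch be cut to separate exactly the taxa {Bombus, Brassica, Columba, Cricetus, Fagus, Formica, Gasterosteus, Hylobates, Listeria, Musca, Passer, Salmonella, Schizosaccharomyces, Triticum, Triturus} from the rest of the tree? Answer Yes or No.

The MRCA of the listed taxa is the root, so the smallest clade containing them is the whole tree.
That clade also contains Acinonyx, Anas, Candida, Quercus, Takifugu, which are not in the proposed group, so the group is not monophyletic.

No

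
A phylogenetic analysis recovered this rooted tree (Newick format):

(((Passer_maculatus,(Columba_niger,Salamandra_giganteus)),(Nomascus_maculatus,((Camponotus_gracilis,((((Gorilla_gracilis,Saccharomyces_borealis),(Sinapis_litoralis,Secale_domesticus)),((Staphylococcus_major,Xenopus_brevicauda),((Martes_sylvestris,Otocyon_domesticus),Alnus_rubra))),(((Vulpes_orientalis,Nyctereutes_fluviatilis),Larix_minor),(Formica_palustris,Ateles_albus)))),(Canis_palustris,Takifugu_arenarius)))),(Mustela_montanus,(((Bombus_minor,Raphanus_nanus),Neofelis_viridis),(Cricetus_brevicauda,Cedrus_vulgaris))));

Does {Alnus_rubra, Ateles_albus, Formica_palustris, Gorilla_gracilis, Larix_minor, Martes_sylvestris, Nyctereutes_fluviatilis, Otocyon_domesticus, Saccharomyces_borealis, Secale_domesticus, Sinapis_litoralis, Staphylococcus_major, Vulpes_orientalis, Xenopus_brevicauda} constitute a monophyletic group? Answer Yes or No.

The most recent common ancestor of these taxa subtends ((((Gorilla_gracilis,Saccharomyces_borealis),(Sinapis_litoralis,Secale_domesticus)),((Staphylococcus_major,Xenopus_brevicauda),((Martes_sylvestris,Otocyon_domesticus),Alnus_rubra))),(((Vulpes_orientalis,Nyctereutes_fluviatilis),Larix_minor),(Formica_palustris,Ateles_albus))).
That clade has exactly 14 tips — every listed taxon and nothing else — so the group is monophyletic.

Yes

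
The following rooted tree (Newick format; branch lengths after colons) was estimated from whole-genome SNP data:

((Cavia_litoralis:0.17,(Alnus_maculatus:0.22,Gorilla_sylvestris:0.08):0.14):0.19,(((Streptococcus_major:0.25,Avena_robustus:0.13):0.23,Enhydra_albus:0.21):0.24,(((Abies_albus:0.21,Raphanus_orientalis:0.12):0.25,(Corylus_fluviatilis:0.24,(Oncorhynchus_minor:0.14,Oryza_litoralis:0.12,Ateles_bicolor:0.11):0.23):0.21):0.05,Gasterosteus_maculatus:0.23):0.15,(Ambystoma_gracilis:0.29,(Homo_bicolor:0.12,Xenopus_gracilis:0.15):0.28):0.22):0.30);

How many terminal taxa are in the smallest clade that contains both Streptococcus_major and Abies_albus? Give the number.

The MRCA of Streptococcus_major and Abies_albus is the node subtending (((Streptococcus_major,Avena_robustus),Enhydra_albus),(((Abies_albus,Raphanus_orientalis),(Corylus_fluviatilis,(Oncorhynchus_minor,Oryza_litoralis,Ateles_bicolor))),Gasterosteus_maculatus),(Ambystoma_gracilis,(Homo_bicolor,Xenopus_gracilis))).
That clade contains 13 terminal taxa: Abies_albus, Ambystoma_gracilis, Ateles_bicolor, Avena_robustus, Corylus_fluviatilis, Enhydra_albus, Gasterosteus_maculatus, Homo_bicolor, Oncorhynchus_minor, Oryza_litoralis, Raphanus_orientalis, Streptococcus_major, Xenopus_gracilis.

13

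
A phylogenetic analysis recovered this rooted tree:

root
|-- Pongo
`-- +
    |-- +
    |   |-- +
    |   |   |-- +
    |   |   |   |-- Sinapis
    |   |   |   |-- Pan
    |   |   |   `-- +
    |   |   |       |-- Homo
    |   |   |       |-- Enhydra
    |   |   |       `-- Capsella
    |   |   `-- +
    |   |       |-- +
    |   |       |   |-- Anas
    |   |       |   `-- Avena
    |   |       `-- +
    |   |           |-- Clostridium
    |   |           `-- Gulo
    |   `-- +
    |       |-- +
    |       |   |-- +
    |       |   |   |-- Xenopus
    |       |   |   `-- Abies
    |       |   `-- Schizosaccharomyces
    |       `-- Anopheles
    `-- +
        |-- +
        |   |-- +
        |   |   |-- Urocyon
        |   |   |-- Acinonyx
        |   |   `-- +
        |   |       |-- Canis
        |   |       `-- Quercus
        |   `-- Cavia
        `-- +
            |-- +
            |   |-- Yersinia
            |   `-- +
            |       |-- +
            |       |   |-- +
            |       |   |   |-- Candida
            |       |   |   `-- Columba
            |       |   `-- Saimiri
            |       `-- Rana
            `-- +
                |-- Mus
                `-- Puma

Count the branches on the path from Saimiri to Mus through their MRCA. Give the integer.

6

The MRCA of Saimiri and Mus is the node subtending ((Yersinia,(((Candida,Columba),Saimiri),Rana)),(Mus,Puma)).
From Saimiri up to that node: 4 branches. From Mus up to the same node: 2 branches. Total: 4 + 2 = 6.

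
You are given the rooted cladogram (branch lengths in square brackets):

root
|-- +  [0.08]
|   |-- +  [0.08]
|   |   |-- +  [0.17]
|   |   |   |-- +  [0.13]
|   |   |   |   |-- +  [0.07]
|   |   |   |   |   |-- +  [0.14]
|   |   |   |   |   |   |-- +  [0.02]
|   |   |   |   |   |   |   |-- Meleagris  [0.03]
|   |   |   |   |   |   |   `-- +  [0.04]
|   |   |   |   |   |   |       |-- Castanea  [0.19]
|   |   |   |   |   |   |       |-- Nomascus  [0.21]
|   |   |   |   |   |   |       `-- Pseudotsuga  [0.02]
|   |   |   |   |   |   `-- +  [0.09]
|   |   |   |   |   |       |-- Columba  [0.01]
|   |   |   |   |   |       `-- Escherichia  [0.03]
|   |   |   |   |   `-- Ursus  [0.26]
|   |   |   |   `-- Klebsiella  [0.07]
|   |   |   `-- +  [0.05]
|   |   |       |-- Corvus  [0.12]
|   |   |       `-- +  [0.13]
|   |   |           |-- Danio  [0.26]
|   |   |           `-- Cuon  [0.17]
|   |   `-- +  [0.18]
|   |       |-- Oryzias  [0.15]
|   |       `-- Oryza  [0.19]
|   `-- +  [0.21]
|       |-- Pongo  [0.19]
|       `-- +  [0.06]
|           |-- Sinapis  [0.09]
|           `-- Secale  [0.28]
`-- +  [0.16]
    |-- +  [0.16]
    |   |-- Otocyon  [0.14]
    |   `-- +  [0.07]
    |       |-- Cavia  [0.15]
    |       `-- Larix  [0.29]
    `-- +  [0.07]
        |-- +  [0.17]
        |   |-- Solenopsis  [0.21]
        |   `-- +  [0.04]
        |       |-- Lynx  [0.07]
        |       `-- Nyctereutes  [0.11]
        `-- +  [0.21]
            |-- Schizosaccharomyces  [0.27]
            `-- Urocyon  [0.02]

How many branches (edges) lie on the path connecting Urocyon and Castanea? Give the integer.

The MRCA of Urocyon and Castanea is the root of the tree.
From Urocyon up to that node: 4 branches. From Castanea up to the same node: 9 branches. Total: 4 + 9 = 13.

13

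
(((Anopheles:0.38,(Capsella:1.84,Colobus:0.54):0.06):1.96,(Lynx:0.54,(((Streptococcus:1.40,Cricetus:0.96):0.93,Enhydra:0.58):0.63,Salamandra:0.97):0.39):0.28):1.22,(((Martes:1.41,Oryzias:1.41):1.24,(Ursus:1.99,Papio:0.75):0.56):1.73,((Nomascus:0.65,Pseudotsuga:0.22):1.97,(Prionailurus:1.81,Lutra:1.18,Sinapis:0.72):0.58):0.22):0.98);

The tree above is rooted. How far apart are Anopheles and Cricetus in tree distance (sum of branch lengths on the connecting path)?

5.53

The path runs Anopheles → … → MRCA → … → Cricetus; the MRCA is the node subtending ((Anopheles,(Capsella,Colobus)),(Lynx,(((Streptococcus,Cricetus),Enhydra),Salamandra))).
Branch lengths along that path: 0.38 + 1.96 + 0.28 + 0.39 + 0.63 + 0.93 + 0.96 = 5.53.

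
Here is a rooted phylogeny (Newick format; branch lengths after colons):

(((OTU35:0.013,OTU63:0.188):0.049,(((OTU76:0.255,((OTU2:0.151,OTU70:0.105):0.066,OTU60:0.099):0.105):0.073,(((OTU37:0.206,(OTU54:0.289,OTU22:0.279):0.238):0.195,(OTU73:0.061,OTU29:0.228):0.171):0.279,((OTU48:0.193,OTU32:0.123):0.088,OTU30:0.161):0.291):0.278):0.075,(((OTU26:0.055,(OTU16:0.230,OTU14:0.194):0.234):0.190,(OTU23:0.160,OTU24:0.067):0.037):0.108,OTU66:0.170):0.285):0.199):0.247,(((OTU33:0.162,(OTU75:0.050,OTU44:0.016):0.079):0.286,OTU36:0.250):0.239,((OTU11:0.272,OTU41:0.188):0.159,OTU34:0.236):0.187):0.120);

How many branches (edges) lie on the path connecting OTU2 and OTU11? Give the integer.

The MRCA of OTU2 and OTU11 is the root of the tree.
From OTU2 up to that node: 7 branches. From OTU11 up to the same node: 4 branches. Total: 7 + 4 = 11.

11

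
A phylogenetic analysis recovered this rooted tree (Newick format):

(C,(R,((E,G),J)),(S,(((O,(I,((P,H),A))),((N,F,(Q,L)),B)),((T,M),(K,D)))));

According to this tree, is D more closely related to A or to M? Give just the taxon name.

M

The MRCA of D and M subtends ((T,M),(K,D)) (4 taxa).
The MRCA of D and A subtends (((O,(I,((P,H),A))),((N,F,(Q,L)),B)),((T,M),(K,D))) (14 taxa).
The first is nested inside the second, so D shares a more recent common ancestor with M.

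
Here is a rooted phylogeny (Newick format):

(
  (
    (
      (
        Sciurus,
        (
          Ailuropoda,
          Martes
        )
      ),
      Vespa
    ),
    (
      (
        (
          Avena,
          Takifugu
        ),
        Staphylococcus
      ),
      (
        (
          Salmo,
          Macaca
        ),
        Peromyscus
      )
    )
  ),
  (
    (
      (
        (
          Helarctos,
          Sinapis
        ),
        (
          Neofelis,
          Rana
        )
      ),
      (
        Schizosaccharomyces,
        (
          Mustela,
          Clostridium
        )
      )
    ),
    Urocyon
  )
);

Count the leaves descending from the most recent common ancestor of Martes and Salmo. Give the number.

10

The MRCA of Martes and Salmo is the node subtending (((Sciurus,(Ailuropoda,Martes)),Vespa),(((Avena,Takifugu),Staphylococcus),((Salmo,Macaca),Peromyscus))).
That clade contains 10 terminal taxa: Ailuropoda, Avena, Macaca, Martes, Peromyscus, Salmo, Sciurus, Staphylococcus, Takifugu, Vespa.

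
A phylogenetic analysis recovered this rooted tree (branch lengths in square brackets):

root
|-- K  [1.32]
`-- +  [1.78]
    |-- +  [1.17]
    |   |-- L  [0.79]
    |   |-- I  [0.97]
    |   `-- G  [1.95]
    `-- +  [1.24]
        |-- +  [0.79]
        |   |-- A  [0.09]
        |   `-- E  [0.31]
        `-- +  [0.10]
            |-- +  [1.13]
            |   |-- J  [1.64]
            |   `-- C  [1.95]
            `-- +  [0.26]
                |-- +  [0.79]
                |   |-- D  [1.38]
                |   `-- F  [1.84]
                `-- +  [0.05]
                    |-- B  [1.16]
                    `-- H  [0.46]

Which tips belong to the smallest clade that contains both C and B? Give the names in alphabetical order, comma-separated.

Tracing C: it sits inside (J,C).
Tracing B: it sits inside (B,H).
The smallest clade enclosing both is ((J,C),((D,F),(B,H))); the answer is its 6 terminal taxa in alphabetical order.

B, C, D, F, H, J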